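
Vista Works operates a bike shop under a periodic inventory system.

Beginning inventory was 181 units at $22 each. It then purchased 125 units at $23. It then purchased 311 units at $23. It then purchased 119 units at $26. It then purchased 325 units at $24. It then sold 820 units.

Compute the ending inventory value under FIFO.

Ending inventory = $5,784

Sale 1 (820) [FIFO — oldest first]: 181 @ $22 + 125 @ $23 + 311 @ $23 + 119 @ $26 + 84 @ $24 = $19,120
Ending inventory: 241 @ $24 = $5,784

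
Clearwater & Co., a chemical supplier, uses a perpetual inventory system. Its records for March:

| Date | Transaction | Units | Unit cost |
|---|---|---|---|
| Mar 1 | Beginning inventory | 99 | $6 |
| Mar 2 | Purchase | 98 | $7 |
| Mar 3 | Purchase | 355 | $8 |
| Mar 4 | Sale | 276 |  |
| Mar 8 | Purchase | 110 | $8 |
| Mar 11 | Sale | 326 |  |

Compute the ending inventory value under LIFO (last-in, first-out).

Ending inventory = $360

Mar 4, 276 sold [LIFO — newest first]: 276 @ $8 = $2,208
Mar 11, 326 sold [LIFO — newest first]: 110 @ $8 + 79 @ $8 + 98 @ $7 + 39 @ $6 = $2,432
Total COGS = $2,208 + $2,432 = $4,640
Ending inventory: 60 @ $6 = $360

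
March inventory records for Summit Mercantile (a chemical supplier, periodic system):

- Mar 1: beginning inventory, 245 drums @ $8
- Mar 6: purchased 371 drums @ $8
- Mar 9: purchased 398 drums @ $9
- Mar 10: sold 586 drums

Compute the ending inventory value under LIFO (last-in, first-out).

Ending inventory = $3,424

Mar 10, 586 sold [LIFO — newest first]: 398 @ $9 + 188 @ $8 = $5,086
Ending inventory: 245 @ $8 + 183 @ $8 = $3,424
Check: goods available $8,510 = COGS $5,086 + ending $3,424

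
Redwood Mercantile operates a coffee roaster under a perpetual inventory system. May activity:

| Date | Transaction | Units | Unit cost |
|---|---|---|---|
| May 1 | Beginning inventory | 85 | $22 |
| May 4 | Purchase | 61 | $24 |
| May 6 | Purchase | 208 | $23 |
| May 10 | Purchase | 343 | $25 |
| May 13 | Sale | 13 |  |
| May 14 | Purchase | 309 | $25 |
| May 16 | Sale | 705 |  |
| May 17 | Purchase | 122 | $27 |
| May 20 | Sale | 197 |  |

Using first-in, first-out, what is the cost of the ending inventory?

May 13, 13 sold [FIFO — oldest first]: 13 @ $22 = $286
May 16, 705 sold [FIFO — oldest first]: 72 @ $22 + 61 @ $24 + 208 @ $23 + 343 @ $25 + 21 @ $25 = $16,932
May 20, 197 sold [FIFO — oldest first]: 197 @ $25 = $4,925
Total COGS = $286 + $16,932 + $4,925 = $22,143
Ending inventory: 91 @ $25 + 122 @ $27 = $5,569

Ending inventory = $5,569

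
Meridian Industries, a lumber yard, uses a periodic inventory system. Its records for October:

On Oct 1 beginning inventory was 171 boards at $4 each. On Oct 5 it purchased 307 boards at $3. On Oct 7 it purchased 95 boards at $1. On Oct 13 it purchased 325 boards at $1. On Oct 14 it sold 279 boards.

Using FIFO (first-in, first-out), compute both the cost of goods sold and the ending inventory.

Oct 14, 279 sold [FIFO — oldest first]: 171 @ $4 + 108 @ $3 = $1,008
Ending inventory: 199 @ $3 + 95 @ $1 + 325 @ $1 = $1,017

COGS = $1,008; ending inventory = $1,017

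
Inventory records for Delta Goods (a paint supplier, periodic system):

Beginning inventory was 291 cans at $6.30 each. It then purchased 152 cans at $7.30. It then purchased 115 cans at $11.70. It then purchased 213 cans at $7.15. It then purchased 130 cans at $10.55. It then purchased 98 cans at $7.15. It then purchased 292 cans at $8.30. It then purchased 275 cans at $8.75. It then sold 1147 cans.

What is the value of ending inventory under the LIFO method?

Sale 1 (1147) [LIFO — newest first]: 275 @ $8.75 + 292 @ $8.30 + 98 @ $7.15 + 130 @ $10.55 + 213 @ $7.15 + 115 @ $11.70 + 24 @ $7.30 = $9,945.70
Ending inventory: 291 @ $6.30 + 128 @ $7.30 = $2,767.70
Check: goods available $12,713.40 = COGS $9,945.70 + ending $2,767.70

Ending inventory = $2,767.70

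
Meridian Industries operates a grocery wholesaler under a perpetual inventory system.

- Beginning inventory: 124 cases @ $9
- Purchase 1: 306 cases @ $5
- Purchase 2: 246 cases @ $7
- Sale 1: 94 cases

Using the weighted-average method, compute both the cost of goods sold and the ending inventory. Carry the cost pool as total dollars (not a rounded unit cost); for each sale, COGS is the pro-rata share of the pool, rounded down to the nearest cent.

After Beginning: 124 on hand, pool $1,116.00 (≈ $9.0000 each)
After Purchase 1: 430 on hand, pool $2,646.00 (≈ $6.1535 each)
After Purchase 2: 676 on hand, pool $4,368.00 (≈ $6.4615 each)
Sale 1, sell 94: 94/676 × $4,368.00 → $607.38
Ending inventory (cost pool remaining) = $3,760.62
Check: goods available $4,368.00 = COGS $607.38 + ending $3,760.62

COGS = $607.38; ending inventory = $3,760.62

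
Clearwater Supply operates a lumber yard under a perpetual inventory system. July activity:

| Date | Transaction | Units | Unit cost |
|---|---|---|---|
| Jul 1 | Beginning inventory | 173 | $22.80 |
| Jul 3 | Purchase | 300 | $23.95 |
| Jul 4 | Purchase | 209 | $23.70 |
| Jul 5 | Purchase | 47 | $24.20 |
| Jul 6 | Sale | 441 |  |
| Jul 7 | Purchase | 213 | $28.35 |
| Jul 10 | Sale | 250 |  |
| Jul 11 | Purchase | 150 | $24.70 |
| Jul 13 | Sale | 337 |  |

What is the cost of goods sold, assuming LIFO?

Jul 6, 441 sold [LIFO — newest first]: 47 @ $24.20 + 209 @ $23.70 + 185 @ $23.95 = $10,521.45
Jul 10, 250 sold [LIFO — newest first]: 213 @ $28.35 + 37 @ $23.95 = $6,924.70
Jul 13, 337 sold [LIFO — newest first]: 150 @ $24.70 + 78 @ $23.95 + 109 @ $22.80 = $8,058.30
Total COGS = $10,521.45 + $6,924.70 + $8,058.30 = $25,504.45
Ending inventory: 64 @ $22.80 = $1,459.20
Check: goods available $26,963.65 = COGS $25,504.45 + ending $1,459.20

COGS = $25,504.45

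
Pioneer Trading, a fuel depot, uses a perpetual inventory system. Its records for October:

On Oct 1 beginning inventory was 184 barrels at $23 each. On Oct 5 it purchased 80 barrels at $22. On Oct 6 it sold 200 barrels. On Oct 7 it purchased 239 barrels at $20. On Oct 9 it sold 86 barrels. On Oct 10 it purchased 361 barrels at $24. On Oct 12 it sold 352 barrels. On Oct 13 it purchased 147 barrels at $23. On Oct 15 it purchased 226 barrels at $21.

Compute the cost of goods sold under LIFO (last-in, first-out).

Oct 6, 200 sold [LIFO — newest first]: 80 @ $22 + 120 @ $23 = $4,520
Oct 9, 86 sold [LIFO — newest first]: 86 @ $20 = $1,720
Oct 12, 352 sold [LIFO — newest first]: 352 @ $24 = $8,448
Total COGS = $4,520 + $1,720 + $8,448 = $14,688
Ending inventory: 64 @ $23 + 153 @ $20 + 9 @ $24 + 147 @ $23 + 226 @ $21 = $12,875
Check: goods available $27,563 = COGS $14,688 + ending $12,875

COGS = $14,688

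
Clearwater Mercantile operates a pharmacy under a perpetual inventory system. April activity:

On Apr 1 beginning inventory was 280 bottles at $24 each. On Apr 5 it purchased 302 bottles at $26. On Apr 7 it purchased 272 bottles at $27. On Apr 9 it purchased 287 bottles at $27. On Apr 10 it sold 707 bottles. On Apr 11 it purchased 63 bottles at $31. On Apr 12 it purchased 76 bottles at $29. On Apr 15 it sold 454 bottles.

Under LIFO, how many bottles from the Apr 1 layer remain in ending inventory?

119

Apr 10, 707 sold [LIFO — newest first]: 287 @ $27 + 272 @ $27 + 148 @ $26 = $18,941
Apr 15, 454 sold [LIFO — newest first]: 76 @ $29 + 63 @ $31 + 154 @ $26 + 161 @ $24 = $12,025
Total COGS = $18,941 + $12,025 = $30,966
Ending inventory: 119 @ $24 = $2,856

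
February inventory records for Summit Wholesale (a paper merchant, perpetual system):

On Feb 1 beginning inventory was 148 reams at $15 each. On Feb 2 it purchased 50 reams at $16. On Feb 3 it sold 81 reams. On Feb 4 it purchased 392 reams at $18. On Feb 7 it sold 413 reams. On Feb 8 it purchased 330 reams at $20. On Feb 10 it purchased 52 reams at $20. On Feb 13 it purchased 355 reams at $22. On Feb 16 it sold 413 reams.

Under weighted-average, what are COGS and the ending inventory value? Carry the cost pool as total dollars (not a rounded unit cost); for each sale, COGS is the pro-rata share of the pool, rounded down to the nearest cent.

After Feb 1: 148 on hand, pool $2,220.00 (≈ $15.0000 each)
After Feb 2: 198 on hand, pool $3,020.00 (≈ $15.2525 each)
Feb 3, sell 81: 81/198 × $3,020.00 → $1,235.45
After Feb 4: 509 on hand, pool $8,840.55 (≈ $17.3685 each)
Feb 7, sell 413: 413/509 × $8,840.55 → $7,173.17
After Feb 8: 426 on hand, pool $8,267.38 (≈ $19.4070 each)
After Feb 10: 478 on hand, pool $9,307.38 (≈ $19.4715 each)
After Feb 13: 833 on hand, pool $17,117.38 (≈ $20.5491 each)
Feb 16, sell 413: 413/833 × $17,117.38 → $8,486.76
Total COGS = $1,235.45 + $7,173.17 + $8,486.76 = $16,895.38
Ending inventory (cost pool remaining) = $8,630.62

COGS = $16,895.38; ending inventory = $8,630.62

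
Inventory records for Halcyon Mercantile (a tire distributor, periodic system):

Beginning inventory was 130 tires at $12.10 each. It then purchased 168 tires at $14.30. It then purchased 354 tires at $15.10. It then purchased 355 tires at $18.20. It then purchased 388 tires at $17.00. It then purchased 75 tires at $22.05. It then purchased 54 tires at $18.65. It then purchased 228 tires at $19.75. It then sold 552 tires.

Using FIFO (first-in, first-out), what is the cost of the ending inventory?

Ending inventory = $21,730.85

Sale 1 (552) [FIFO — oldest first]: 130 @ $12.10 + 168 @ $14.30 + 254 @ $15.10 = $7,810.80
Ending inventory: 100 @ $15.10 + 355 @ $18.20 + 388 @ $17.00 + 75 @ $22.05 + 54 @ $18.65 + 228 @ $19.75 = $21,730.85
Check: goods available $29,541.65 = COGS $7,810.80 + ending $21,730.85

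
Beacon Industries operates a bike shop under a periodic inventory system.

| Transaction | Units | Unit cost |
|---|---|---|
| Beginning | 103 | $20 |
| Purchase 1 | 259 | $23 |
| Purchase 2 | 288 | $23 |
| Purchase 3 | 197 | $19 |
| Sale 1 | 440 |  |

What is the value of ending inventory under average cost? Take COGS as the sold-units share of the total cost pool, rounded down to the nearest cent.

Sale 1, sell 440: 440/847 × $18,384.00 → $9,550.12
Ending inventory (cost pool remaining) = $8,833.88

Ending inventory = $8,833.88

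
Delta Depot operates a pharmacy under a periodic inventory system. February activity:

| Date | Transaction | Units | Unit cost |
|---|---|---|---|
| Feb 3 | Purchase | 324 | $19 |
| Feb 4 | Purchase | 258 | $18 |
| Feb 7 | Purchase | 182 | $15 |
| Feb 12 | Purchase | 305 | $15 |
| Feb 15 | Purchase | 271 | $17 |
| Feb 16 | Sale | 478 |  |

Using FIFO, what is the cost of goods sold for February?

Feb 16, 478 sold [FIFO — oldest first]: 324 @ $19 + 154 @ $18 = $8,928
Ending inventory: 104 @ $18 + 182 @ $15 + 305 @ $15 + 271 @ $17 = $13,784

COGS = $8,928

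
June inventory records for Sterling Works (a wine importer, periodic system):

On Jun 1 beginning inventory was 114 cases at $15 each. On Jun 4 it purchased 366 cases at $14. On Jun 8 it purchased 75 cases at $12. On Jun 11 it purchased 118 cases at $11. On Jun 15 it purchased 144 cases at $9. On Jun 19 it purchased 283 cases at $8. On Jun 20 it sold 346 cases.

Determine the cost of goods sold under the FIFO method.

Jun 20, 346 sold [FIFO — oldest first]: 114 @ $15 + 232 @ $14 = $4,958
Ending inventory: 134 @ $14 + 75 @ $12 + 118 @ $11 + 144 @ $9 + 283 @ $8 = $7,634
Check: goods available $12,592 = COGS $4,958 + ending $7,634

COGS = $4,958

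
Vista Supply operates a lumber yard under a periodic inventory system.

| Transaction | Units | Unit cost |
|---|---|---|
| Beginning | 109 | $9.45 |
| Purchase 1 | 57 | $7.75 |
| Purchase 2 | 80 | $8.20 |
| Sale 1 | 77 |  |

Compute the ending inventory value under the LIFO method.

Ending inventory = $1,496.40

Sale 1 (77) [LIFO — newest first]: 77 @ $8.20 = $631.40
Ending inventory: 109 @ $9.45 + 57 @ $7.75 + 3 @ $8.20 = $1,496.40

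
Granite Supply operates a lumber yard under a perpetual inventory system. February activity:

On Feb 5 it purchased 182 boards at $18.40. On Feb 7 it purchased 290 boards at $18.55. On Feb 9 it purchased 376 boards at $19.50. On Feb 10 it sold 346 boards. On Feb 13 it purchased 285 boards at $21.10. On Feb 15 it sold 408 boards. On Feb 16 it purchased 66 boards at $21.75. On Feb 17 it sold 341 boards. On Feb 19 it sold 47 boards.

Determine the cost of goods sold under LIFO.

Feb 10, 346 sold [LIFO — newest first]: 346 @ $19.50 = $6,747.00
Feb 15, 408 sold [LIFO — newest first]: 285 @ $21.10 + 30 @ $19.50 + 93 @ $18.55 = $8,323.65
Feb 17, 341 sold [LIFO — newest first]: 66 @ $21.75 + 197 @ $18.55 + 78 @ $18.40 = $6,525.05
Feb 19, 47 sold [LIFO — newest first]: 47 @ $18.40 = $864.80
Total COGS = $6,747.00 + $8,323.65 + $6,525.05 + $864.80 = $22,460.50
Ending inventory: 57 @ $18.40 = $1,048.80

COGS = $22,460.50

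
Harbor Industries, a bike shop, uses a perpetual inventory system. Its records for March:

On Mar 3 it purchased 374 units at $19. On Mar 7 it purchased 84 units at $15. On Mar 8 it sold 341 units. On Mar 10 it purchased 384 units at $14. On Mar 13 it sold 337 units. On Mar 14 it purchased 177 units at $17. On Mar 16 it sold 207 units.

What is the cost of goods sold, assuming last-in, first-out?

Mar 8, 341 sold [LIFO — newest first]: 84 @ $15 + 257 @ $19 = $6,143
Mar 13, 337 sold [LIFO — newest first]: 337 @ $14 = $4,718
Mar 16, 207 sold [LIFO — newest first]: 177 @ $17 + 30 @ $14 = $3,429
Total COGS = $6,143 + $4,718 + $3,429 = $14,290
Ending inventory: 117 @ $19 + 17 @ $14 = $2,461

COGS = $14,290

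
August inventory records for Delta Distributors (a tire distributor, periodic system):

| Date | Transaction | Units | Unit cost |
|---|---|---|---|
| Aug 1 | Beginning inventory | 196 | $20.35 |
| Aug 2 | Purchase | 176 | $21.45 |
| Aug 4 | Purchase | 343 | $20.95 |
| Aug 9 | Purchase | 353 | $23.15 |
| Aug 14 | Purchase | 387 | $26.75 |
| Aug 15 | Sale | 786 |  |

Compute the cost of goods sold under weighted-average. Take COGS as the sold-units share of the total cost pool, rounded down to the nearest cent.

Aug 15, sell 786: 786/1455 × $33,473.85 → $18,082.78
Ending inventory (cost pool remaining) = $15,391.07

COGS = $18,082.78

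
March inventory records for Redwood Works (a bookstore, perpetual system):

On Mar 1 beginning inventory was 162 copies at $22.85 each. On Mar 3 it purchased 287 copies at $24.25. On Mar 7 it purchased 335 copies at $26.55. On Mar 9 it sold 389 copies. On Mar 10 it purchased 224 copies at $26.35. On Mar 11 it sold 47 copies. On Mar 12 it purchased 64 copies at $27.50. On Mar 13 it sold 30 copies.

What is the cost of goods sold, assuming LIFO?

Mar 9, 389 sold [LIFO — newest first]: 335 @ $26.55 + 54 @ $24.25 = $10,203.75
Mar 11, 47 sold [LIFO — newest first]: 47 @ $26.35 = $1,238.45
Mar 13, 30 sold [LIFO — newest first]: 30 @ $27.50 = $825.00
Total COGS = $10,203.75 + $1,238.45 + $825.00 = $12,267.20
Ending inventory: 162 @ $22.85 + 233 @ $24.25 + 177 @ $26.35 + 34 @ $27.50 = $14,950.90

COGS = $12,267.20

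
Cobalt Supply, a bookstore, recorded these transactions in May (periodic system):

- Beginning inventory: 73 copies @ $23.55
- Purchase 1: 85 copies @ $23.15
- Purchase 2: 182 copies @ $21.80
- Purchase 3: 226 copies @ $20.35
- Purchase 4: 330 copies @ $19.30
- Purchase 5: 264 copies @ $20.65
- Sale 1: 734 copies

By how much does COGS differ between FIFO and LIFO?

FIFO COGS: 73 @ $23.55 + 85 @ $23.15 + 182 @ $21.80 + 226 @ $20.35 + 168 @ $19.30 = $15,496.00
LIFO COGS: 264 @ $20.65 + 330 @ $19.30 + 140 @ $20.35 = $14,669.60
Difference = |$15,496.00 − $14,669.60| = $826.40

$826.40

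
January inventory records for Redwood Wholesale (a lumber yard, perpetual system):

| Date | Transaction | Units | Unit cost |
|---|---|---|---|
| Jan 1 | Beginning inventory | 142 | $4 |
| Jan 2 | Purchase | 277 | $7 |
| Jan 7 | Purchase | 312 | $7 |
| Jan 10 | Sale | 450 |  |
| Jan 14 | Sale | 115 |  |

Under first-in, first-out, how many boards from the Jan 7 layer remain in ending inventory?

166

Jan 10, 450 sold [FIFO — oldest first]: 142 @ $4 + 277 @ $7 + 31 @ $7 = $2,724
Jan 14, 115 sold [FIFO — oldest first]: 115 @ $7 = $805
Total COGS = $2,724 + $805 = $3,529
Ending inventory: 166 @ $7 = $1,162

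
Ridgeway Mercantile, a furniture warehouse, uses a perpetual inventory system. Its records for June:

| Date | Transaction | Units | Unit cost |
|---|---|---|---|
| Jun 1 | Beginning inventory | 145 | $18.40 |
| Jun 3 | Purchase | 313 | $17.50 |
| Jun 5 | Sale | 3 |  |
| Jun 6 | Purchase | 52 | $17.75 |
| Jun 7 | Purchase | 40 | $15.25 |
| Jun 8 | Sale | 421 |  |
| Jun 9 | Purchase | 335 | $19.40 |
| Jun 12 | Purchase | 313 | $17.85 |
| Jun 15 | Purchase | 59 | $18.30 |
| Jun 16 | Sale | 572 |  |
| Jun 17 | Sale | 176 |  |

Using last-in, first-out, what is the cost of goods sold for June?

COGS = $21,280.25

Jun 5, 3 sold [LIFO — newest first]: 3 @ $17.50 = $52.50
Jun 8, 421 sold [LIFO — newest first]: 40 @ $15.25 + 52 @ $17.75 + 310 @ $17.50 + 19 @ $18.40 = $7,307.60
Jun 16, 572 sold [LIFO — newest first]: 59 @ $18.30 + 313 @ $17.85 + 200 @ $19.40 = $10,546.75
Jun 17, 176 sold [LIFO — newest first]: 135 @ $19.40 + 41 @ $18.40 = $3,373.40
Total COGS = $52.50 + $7,307.60 + $10,546.75 + $3,373.40 = $21,280.25
Ending inventory: 85 @ $18.40 = $1,564.00
Check: goods available $22,844.25 = COGS $21,280.25 + ending $1,564.00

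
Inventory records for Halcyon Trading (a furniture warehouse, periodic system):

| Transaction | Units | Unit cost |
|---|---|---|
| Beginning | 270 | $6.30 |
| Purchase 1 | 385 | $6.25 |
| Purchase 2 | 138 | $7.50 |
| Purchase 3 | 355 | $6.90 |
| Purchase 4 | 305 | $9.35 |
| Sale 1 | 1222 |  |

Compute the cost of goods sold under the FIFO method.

Sale 1 (1222) [FIFO — oldest first]: 270 @ $6.30 + 385 @ $6.25 + 138 @ $7.50 + 355 @ $6.90 + 74 @ $9.35 = $8,283.65
Ending inventory: 231 @ $9.35 = $2,159.85

COGS = $8,283.65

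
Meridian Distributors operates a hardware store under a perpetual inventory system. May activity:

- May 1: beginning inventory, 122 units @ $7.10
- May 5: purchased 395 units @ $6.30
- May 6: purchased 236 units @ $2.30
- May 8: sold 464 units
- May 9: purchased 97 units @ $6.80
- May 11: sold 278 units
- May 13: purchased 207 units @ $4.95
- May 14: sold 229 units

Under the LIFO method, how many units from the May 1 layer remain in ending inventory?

86

May 8, 464 sold [LIFO — newest first]: 236 @ $2.30 + 228 @ $6.30 = $1,979.20
May 11, 278 sold [LIFO — newest first]: 97 @ $6.80 + 167 @ $6.30 + 14 @ $7.10 = $1,811.10
May 14, 229 sold [LIFO — newest first]: 207 @ $4.95 + 22 @ $7.10 = $1,180.85
Total COGS = $1,979.20 + $1,811.10 + $1,180.85 = $4,971.15
Ending inventory: 86 @ $7.10 = $610.60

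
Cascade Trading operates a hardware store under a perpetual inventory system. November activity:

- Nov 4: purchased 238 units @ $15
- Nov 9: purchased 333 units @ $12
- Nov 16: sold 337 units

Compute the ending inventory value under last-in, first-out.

Ending inventory = $3,510

Nov 16, 337 sold [LIFO — newest first]: 333 @ $12 + 4 @ $15 = $4,056
Ending inventory: 234 @ $15 = $3,510
Check: goods available $7,566 = COGS $4,056 + ending $3,510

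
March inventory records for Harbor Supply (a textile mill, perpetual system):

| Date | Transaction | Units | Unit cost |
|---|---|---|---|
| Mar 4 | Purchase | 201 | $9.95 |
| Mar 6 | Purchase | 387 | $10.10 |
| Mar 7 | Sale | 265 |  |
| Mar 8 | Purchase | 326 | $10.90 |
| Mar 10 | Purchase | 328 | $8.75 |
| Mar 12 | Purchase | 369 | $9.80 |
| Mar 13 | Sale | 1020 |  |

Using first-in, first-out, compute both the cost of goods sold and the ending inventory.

Mar 7, 265 sold [FIFO — oldest first]: 201 @ $9.95 + 64 @ $10.10 = $2,646.35
Mar 13, 1020 sold [FIFO — oldest first]: 323 @ $10.10 + 326 @ $10.90 + 328 @ $8.75 + 43 @ $9.80 = $10,107.10
Total COGS = $2,646.35 + $10,107.10 = $12,753.45
Ending inventory: 326 @ $9.80 = $3,194.80
Check: goods available $15,948.25 = COGS $12,753.45 + ending $3,194.80

COGS = $12,753.45; ending inventory = $3,194.80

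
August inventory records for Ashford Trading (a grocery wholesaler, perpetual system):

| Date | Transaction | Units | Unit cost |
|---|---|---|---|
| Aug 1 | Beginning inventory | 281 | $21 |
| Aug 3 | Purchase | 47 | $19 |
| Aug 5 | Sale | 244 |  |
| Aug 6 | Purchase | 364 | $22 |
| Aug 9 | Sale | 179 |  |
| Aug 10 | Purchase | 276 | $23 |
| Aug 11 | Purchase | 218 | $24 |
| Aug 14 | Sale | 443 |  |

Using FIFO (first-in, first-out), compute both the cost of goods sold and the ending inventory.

Aug 5, 244 sold [FIFO — oldest first]: 244 @ $21 = $5,124
Aug 9, 179 sold [FIFO — oldest first]: 37 @ $21 + 47 @ $19 + 95 @ $22 = $3,760
Aug 14, 443 sold [FIFO — oldest first]: 269 @ $22 + 174 @ $23 = $9,920
Total COGS = $5,124 + $3,760 + $9,920 = $18,804
Ending inventory: 102 @ $23 + 218 @ $24 = $7,578

COGS = $18,804; ending inventory = $7,578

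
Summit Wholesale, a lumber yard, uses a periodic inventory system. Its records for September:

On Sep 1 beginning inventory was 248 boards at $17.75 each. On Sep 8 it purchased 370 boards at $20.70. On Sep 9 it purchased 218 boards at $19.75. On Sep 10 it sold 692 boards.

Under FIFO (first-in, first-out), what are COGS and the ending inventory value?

COGS = $13,522.50; ending inventory = $2,844.00

Sep 10, 692 sold [FIFO — oldest first]: 248 @ $17.75 + 370 @ $20.70 + 74 @ $19.75 = $13,522.50
Ending inventory: 144 @ $19.75 = $2,844.00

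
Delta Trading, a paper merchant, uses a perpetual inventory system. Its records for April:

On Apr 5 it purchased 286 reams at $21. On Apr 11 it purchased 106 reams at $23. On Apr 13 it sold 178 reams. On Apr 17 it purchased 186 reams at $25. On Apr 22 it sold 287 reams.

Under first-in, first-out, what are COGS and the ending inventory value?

COGS = $10,269; ending inventory = $2,825

Apr 13, 178 sold [FIFO — oldest first]: 178 @ $21 = $3,738
Apr 22, 287 sold [FIFO — oldest first]: 108 @ $21 + 106 @ $23 + 73 @ $25 = $6,531
Total COGS = $3,738 + $6,531 = $10,269
Ending inventory: 113 @ $25 = $2,825
Check: goods available $13,094 = COGS $10,269 + ending $2,825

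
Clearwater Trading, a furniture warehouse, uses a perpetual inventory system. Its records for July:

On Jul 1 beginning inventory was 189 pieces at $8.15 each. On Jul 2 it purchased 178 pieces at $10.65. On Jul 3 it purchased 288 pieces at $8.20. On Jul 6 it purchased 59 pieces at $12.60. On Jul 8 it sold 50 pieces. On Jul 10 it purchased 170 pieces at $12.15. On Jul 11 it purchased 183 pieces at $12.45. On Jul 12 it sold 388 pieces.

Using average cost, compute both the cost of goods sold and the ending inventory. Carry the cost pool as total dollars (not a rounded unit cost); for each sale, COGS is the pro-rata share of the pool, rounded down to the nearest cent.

After Jul 1: 189 on hand, pool $1,540.35 (≈ $8.1500 each)
After Jul 2: 367 on hand, pool $3,436.05 (≈ $9.3625 each)
After Jul 3: 655 on hand, pool $5,797.65 (≈ $8.8514 each)
After Jul 6: 714 on hand, pool $6,541.05 (≈ $9.1611 each)
Jul 8, sell 50: 50/714 × $6,541.05 → $458.05
After Jul 10: 834 on hand, pool $8,148.50 (≈ $9.7704 each)
After Jul 11: 1017 on hand, pool $10,426.85 (≈ $10.2526 each)
Jul 12, sell 388: 388/1017 × $10,426.85 → $3,977.99
Total COGS = $458.05 + $3,977.99 = $4,436.04
Ending inventory (cost pool remaining) = $6,448.86

COGS = $4,436.04; ending inventory = $6,448.86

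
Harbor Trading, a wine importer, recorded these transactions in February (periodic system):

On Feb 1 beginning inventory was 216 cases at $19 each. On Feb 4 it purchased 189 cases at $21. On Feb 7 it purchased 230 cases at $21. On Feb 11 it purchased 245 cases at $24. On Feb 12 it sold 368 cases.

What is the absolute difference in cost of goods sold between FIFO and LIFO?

$1,167

FIFO COGS: 216 @ $19 + 152 @ $21 = $7,296
LIFO COGS: 245 @ $24 + 123 @ $21 = $8,463
Difference = |$7,296 − $8,463| = $1,167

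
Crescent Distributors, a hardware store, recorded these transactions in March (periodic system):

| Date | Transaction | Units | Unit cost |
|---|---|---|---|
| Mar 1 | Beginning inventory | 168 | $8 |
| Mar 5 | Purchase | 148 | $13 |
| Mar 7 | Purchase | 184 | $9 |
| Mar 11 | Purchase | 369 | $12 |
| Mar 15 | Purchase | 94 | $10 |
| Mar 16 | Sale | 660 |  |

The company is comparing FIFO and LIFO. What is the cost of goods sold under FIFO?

COGS = $6,844

FIFO COGS: 168 @ $8 + 148 @ $13 + 184 @ $9 + 160 @ $12 = $6,844
LIFO COGS: 94 @ $10 + 369 @ $12 + 184 @ $9 + 13 @ $13 = $7,193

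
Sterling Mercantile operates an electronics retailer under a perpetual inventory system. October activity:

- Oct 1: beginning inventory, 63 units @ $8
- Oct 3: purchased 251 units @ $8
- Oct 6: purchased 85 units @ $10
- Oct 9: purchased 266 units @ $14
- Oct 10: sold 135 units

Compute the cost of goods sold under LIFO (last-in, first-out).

COGS = $1,890

Oct 10, 135 sold [LIFO — newest first]: 135 @ $14 = $1,890
Ending inventory: 63 @ $8 + 251 @ $8 + 85 @ $10 + 131 @ $14 = $5,196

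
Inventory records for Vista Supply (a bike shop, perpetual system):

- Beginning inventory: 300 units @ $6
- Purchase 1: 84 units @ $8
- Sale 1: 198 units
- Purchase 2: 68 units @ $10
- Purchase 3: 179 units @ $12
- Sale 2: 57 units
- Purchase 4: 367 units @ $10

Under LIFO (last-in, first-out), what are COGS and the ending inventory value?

COGS = $2,040; ending inventory = $6,930

Sale 1 (198) [LIFO — newest first]: 84 @ $8 + 114 @ $6 = $1,356
Sale 2 (57) [LIFO — newest first]: 57 @ $12 = $684
Total COGS = $1,356 + $684 = $2,040
Ending inventory: 186 @ $6 + 68 @ $10 + 122 @ $12 + 367 @ $10 = $6,930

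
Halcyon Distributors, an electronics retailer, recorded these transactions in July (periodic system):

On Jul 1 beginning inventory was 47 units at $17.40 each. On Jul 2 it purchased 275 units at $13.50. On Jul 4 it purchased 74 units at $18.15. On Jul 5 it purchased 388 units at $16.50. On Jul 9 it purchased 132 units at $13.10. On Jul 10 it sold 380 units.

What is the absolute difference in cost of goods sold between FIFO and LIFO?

FIFO COGS: 47 @ $17.40 + 275 @ $13.50 + 58 @ $18.15 = $5,583.00
LIFO COGS: 132 @ $13.10 + 248 @ $16.50 = $5,821.20
Difference = |$5,583.00 − $5,821.20| = $238.20

$238.20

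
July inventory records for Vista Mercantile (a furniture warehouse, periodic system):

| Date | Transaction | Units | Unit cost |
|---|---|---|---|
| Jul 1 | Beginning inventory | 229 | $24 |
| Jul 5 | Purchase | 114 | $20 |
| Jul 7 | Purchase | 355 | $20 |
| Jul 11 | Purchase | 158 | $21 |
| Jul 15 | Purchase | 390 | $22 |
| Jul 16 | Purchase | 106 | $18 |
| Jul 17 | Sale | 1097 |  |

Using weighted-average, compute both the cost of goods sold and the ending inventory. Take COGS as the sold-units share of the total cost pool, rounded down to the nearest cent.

Jul 17, sell 1097: 1097/1352 × $28,682.00 → $23,272.30
Ending inventory (cost pool remaining) = $5,409.70
Check: goods available $28,682.00 = COGS $23,272.30 + ending $5,409.70

COGS = $23,272.30; ending inventory = $5,409.70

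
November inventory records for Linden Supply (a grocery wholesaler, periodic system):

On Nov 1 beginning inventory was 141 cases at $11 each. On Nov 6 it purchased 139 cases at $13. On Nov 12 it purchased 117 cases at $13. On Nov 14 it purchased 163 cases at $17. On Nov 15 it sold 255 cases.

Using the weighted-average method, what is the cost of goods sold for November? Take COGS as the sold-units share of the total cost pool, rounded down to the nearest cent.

Nov 15, sell 255: 255/560 × $7,650.00 → $3,483.48
Ending inventory (cost pool remaining) = $4,166.52

COGS = $3,483.48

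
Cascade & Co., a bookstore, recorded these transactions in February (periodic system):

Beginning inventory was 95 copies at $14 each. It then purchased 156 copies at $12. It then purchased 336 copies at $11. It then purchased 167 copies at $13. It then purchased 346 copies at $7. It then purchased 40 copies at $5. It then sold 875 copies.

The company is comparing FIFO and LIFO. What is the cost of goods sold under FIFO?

FIFO COGS: 95 @ $14 + 156 @ $12 + 336 @ $11 + 167 @ $13 + 121 @ $7 = $9,916
LIFO COGS: 40 @ $5 + 346 @ $7 + 167 @ $13 + 322 @ $11 = $8,335

COGS = $9,916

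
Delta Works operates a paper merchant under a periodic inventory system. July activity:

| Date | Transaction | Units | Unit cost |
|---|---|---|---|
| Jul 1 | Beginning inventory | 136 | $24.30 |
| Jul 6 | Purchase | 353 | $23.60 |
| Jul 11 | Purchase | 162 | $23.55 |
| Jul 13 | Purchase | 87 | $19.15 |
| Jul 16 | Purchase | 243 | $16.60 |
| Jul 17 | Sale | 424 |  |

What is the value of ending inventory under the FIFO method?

Jul 17, 424 sold [FIFO — oldest first]: 136 @ $24.30 + 288 @ $23.60 = $10,101.60
Ending inventory: 65 @ $23.60 + 162 @ $23.55 + 87 @ $19.15 + 243 @ $16.60 = $11,048.95

Ending inventory = $11,048.95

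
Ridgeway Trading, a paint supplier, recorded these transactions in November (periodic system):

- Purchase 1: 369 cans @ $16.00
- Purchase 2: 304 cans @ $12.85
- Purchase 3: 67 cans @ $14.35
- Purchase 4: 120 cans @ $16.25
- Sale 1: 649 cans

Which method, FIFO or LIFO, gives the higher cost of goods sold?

FIFO

FIFO COGS: 369 @ $16.00 + 280 @ $12.85 = $9,502.00
LIFO COGS: 120 @ $16.25 + 67 @ $14.35 + 304 @ $12.85 + 158 @ $16.00 = $9,345.85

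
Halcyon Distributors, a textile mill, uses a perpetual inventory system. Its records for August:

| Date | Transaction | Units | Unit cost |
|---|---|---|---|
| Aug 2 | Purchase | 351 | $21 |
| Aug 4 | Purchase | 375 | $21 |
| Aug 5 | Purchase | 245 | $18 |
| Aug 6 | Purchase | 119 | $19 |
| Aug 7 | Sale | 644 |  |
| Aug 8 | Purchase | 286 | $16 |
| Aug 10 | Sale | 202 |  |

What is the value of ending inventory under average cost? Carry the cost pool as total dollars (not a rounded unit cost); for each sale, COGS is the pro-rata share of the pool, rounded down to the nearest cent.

Ending inventory = $9,806.37

After Aug 2: 351 on hand, pool $7,371.00 (≈ $21.0000 each)
After Aug 4: 726 on hand, pool $15,246.00 (≈ $21.0000 each)
After Aug 5: 971 on hand, pool $19,656.00 (≈ $20.2430 each)
After Aug 6: 1090 on hand, pool $21,917.00 (≈ $20.1073 each)
Aug 7, sell 644: 644/1090 × $21,917.00 → $12,949.12
After Aug 8: 732 on hand, pool $13,543.88 (≈ $18.5026 each)
Aug 10, sell 202: 202/732 × $13,543.88 → $3,737.51
Total COGS = $12,949.12 + $3,737.51 = $16,686.63
Ending inventory (cost pool remaining) = $9,806.37
Check: goods available $26,493.00 = COGS $16,686.63 + ending $9,806.37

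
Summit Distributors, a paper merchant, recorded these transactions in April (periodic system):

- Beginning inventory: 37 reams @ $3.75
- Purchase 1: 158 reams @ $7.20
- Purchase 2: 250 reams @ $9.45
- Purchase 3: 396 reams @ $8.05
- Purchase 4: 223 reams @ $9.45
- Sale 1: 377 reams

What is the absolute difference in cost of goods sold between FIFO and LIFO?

FIFO COGS: 37 @ $3.75 + 158 @ $7.20 + 182 @ $9.45 = $2,996.25
LIFO COGS: 223 @ $9.45 + 154 @ $8.05 = $3,347.05
Difference = |$2,996.25 − $3,347.05| = $350.80

$350.80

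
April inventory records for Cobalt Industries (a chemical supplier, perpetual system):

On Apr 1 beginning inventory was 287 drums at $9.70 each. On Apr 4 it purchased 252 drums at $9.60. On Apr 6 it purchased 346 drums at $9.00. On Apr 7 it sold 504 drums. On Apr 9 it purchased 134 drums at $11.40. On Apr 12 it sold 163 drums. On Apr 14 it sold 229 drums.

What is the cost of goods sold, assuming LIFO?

COGS = $8,651.60

Apr 7, 504 sold [LIFO — newest first]: 346 @ $9.00 + 158 @ $9.60 = $4,630.80
Apr 12, 163 sold [LIFO — newest first]: 134 @ $11.40 + 29 @ $9.60 = $1,806.00
Apr 14, 229 sold [LIFO — newest first]: 65 @ $9.60 + 164 @ $9.70 = $2,214.80
Total COGS = $4,630.80 + $1,806.00 + $2,214.80 = $8,651.60
Ending inventory: 123 @ $9.70 = $1,193.10
Check: goods available $9,844.70 = COGS $8,651.60 + ending $1,193.10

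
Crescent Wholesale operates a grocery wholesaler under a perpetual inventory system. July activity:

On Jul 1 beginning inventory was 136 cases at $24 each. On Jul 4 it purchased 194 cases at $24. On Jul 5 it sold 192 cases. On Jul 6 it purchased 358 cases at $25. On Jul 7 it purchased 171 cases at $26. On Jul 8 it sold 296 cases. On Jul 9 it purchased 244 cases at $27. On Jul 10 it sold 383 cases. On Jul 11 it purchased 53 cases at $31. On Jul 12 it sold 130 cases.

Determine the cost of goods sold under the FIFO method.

COGS = $25,150

Jul 5, 192 sold [FIFO — oldest first]: 136 @ $24 + 56 @ $24 = $4,608
Jul 8, 296 sold [FIFO — oldest first]: 138 @ $24 + 158 @ $25 = $7,262
Jul 10, 383 sold [FIFO — oldest first]: 200 @ $25 + 171 @ $26 + 12 @ $27 = $9,770
Jul 12, 130 sold [FIFO — oldest first]: 130 @ $27 = $3,510
Total COGS = $4,608 + $7,262 + $9,770 + $3,510 = $25,150
Ending inventory: 102 @ $27 + 53 @ $31 = $4,397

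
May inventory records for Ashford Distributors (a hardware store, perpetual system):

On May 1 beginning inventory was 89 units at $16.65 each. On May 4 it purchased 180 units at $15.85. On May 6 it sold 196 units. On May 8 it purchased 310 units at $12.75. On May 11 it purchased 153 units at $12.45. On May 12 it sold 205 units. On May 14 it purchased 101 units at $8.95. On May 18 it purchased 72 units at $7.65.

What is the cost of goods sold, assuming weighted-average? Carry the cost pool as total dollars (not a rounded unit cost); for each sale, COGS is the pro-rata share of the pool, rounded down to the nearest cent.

COGS = $5,848.60

After May 1: 89 on hand, pool $1,481.85 (≈ $16.6500 each)
After May 4: 269 on hand, pool $4,334.85 (≈ $16.1147 each)
May 6, sell 196: 196/269 × $4,334.85 → $3,158.47
After May 8: 383 on hand, pool $5,128.88 (≈ $13.3913 each)
After May 11: 536 on hand, pool $7,033.73 (≈ $13.1226 each)
May 12, sell 205: 205/536 × $7,033.73 → $2,690.13
After May 14: 432 on hand, pool $5,247.55 (≈ $12.1471 each)
After May 18: 504 on hand, pool $5,798.35 (≈ $11.5047 each)
Total COGS = $3,158.47 + $2,690.13 = $5,848.60
Ending inventory (cost pool remaining) = $5,798.35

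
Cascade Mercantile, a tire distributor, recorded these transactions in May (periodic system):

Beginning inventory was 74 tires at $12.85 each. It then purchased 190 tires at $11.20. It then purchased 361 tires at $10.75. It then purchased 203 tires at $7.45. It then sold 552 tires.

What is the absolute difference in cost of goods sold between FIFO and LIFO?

$910.80

FIFO COGS: 74 @ $12.85 + 190 @ $11.20 + 288 @ $10.75 = $6,174.90
LIFO COGS: 203 @ $7.45 + 349 @ $10.75 = $5,264.10
Difference = |$6,174.90 − $5,264.10| = $910.80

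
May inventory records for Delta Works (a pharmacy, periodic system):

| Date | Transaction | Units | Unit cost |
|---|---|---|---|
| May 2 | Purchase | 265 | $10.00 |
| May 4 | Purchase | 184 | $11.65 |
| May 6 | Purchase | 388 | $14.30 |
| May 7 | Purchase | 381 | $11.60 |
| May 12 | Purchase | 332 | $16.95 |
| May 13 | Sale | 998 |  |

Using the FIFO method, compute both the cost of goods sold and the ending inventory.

May 13, 998 sold [FIFO — oldest first]: 265 @ $10.00 + 184 @ $11.65 + 388 @ $14.30 + 161 @ $11.60 = $12,209.60
Ending inventory: 220 @ $11.60 + 332 @ $16.95 = $8,179.40

COGS = $12,209.60; ending inventory = $8,179.40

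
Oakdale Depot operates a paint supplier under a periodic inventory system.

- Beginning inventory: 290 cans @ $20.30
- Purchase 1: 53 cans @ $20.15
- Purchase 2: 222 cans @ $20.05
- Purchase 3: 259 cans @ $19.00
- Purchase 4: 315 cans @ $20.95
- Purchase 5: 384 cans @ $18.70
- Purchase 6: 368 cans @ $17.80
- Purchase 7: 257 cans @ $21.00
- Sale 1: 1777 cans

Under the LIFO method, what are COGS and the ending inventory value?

COGS = $34,538.15; ending inventory = $7,516.35

Sale 1 (1777) [LIFO — newest first]: 257 @ $21.00 + 368 @ $17.80 + 384 @ $18.70 + 315 @ $20.95 + 259 @ $19.00 + 194 @ $20.05 = $34,538.15
Ending inventory: 290 @ $20.30 + 53 @ $20.15 + 28 @ $20.05 = $7,516.35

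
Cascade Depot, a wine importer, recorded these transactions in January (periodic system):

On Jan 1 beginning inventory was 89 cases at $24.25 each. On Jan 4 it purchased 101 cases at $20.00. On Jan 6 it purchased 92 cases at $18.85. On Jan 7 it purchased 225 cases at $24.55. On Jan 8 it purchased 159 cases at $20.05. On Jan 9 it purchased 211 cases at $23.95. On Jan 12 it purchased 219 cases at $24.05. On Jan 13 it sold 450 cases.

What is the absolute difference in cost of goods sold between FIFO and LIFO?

$684.55

FIFO COGS: 89 @ $24.25 + 101 @ $20.00 + 92 @ $18.85 + 168 @ $24.55 = $10,036.85
LIFO COGS: 219 @ $24.05 + 211 @ $23.95 + 20 @ $20.05 = $10,721.40
Difference = |$10,036.85 − $10,721.40| = $684.55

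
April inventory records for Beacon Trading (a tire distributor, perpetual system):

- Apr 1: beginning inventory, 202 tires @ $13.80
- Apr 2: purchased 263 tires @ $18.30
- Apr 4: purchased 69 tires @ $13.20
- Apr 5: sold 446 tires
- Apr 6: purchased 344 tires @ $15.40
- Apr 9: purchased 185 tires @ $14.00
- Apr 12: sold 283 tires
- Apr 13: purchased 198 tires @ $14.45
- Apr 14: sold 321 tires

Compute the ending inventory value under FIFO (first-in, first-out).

Ending inventory = $3,043.10

Apr 5, 446 sold [FIFO — oldest first]: 202 @ $13.80 + 244 @ $18.30 = $7,252.80
Apr 12, 283 sold [FIFO — oldest first]: 19 @ $18.30 + 69 @ $13.20 + 195 @ $15.40 = $4,261.50
Apr 14, 321 sold [FIFO — oldest first]: 149 @ $15.40 + 172 @ $14.00 = $4,702.60
Total COGS = $7,252.80 + $4,261.50 + $4,702.60 = $16,216.90
Ending inventory: 13 @ $14.00 + 198 @ $14.45 = $3,043.10
Check: goods available $19,260.00 = COGS $16,216.90 + ending $3,043.10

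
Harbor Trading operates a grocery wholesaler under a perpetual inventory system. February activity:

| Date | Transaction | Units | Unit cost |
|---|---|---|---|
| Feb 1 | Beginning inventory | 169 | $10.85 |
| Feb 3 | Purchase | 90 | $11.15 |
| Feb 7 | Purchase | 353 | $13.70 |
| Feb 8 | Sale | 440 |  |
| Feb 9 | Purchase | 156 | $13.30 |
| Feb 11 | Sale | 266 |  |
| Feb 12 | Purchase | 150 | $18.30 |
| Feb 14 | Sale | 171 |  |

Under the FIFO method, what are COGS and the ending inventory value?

COGS = $11,742.75; ending inventory = $750.30

Feb 8, 440 sold [FIFO — oldest first]: 169 @ $10.85 + 90 @ $11.15 + 181 @ $13.70 = $5,316.85
Feb 11, 266 sold [FIFO — oldest first]: 172 @ $13.70 + 94 @ $13.30 = $3,606.60
Feb 14, 171 sold [FIFO — oldest first]: 62 @ $13.30 + 109 @ $18.30 = $2,819.30
Total COGS = $5,316.85 + $3,606.60 + $2,819.30 = $11,742.75
Ending inventory: 41 @ $18.30 = $750.30
Check: goods available $12,493.05 = COGS $11,742.75 + ending $750.30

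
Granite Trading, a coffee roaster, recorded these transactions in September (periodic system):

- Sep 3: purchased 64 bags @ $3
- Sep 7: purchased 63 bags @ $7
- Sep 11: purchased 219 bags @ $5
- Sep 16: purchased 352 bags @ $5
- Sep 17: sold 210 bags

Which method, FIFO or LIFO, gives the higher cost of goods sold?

LIFO

FIFO COGS: 64 @ $3 + 63 @ $7 + 83 @ $5 = $1,048
LIFO COGS: 210 @ $5 = $1,050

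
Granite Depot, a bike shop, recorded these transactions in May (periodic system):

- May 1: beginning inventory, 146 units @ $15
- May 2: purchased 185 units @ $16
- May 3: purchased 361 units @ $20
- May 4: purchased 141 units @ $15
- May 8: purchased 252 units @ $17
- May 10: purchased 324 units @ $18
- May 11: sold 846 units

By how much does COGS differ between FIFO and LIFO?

$105

FIFO COGS: 146 @ $15 + 185 @ $16 + 361 @ $20 + 141 @ $15 + 13 @ $17 = $14,706
LIFO COGS: 324 @ $18 + 252 @ $17 + 141 @ $15 + 129 @ $20 = $14,811
Difference = |$14,706 − $14,811| = $105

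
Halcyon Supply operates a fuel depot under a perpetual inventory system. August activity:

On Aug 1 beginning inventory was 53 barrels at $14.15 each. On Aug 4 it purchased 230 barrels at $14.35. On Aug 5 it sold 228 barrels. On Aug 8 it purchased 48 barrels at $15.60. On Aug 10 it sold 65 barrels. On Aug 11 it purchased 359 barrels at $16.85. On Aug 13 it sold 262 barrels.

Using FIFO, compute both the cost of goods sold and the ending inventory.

Aug 5, 228 sold [FIFO — oldest first]: 53 @ $14.15 + 175 @ $14.35 = $3,261.20
Aug 10, 65 sold [FIFO — oldest first]: 55 @ $14.35 + 10 @ $15.60 = $945.25
Aug 13, 262 sold [FIFO — oldest first]: 38 @ $15.60 + 224 @ $16.85 = $4,367.20
Total COGS = $3,261.20 + $945.25 + $4,367.20 = $8,573.65
Ending inventory: 135 @ $16.85 = $2,274.75

COGS = $8,573.65; ending inventory = $2,274.75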